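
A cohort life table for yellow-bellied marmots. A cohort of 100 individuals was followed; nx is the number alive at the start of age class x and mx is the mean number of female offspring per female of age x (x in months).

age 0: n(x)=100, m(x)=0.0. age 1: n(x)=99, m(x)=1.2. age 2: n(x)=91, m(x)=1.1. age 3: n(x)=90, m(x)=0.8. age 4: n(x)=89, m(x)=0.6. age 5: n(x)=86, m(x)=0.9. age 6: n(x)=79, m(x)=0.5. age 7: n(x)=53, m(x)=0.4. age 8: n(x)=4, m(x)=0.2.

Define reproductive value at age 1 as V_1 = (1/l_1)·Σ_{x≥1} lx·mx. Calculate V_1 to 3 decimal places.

4.881

lx = nx/n0 = nx/100: 1, 0.99, 0.91, 0.9, 0.89, 0.86, 0.79, 0.53, 0.04
lx·mx for x ≥ 1: 1.188, 1.001, 0.72, 0.534, 0.774, 0.395, 0.212, 0.008 → sum = 4.832
V_1 = 4.832 / l_1 = 4.832 / 0.99 = 4.880808… → 4.881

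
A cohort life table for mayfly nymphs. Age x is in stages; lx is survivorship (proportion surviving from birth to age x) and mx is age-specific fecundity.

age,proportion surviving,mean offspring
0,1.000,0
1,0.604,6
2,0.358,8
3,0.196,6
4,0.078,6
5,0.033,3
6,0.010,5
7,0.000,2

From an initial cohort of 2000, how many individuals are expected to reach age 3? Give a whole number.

Expected survivors = N0 · l_3 = 2000 × 0.196 = 392 → 392

392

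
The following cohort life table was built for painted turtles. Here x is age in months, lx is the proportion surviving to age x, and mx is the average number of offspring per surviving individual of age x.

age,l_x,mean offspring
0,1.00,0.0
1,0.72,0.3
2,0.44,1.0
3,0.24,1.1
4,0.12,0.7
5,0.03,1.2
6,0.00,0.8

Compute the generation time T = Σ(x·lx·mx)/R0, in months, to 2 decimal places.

2.31

lx·mx: 0, 0.216, 0.44, 0.264, 0.084, 0.036, 0 → R0 = 1.04
x·lx·mx: 0, 0.216, 0.88, 0.792, 0.336, 0.18, 0 → Σ = 2.404
T = 2.404 / 1.04 = 2.311538… → 2.31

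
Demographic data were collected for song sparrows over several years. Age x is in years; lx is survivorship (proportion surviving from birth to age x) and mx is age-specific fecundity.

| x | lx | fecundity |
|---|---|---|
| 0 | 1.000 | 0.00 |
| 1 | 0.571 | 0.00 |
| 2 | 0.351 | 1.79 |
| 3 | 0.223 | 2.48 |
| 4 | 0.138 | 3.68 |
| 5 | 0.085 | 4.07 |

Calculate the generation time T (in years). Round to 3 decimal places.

lx·mx: 0, 0, 0.62829, 0.55304, 0.50784, 0.34595 → R0 = 2.03512
x·lx·mx: 0, 0, 1.25658, 1.65912, 2.03136, 1.72975 → Σ = 6.67681
T = 6.67681 / 2.03512 = 3.280794… → 3.281

3.281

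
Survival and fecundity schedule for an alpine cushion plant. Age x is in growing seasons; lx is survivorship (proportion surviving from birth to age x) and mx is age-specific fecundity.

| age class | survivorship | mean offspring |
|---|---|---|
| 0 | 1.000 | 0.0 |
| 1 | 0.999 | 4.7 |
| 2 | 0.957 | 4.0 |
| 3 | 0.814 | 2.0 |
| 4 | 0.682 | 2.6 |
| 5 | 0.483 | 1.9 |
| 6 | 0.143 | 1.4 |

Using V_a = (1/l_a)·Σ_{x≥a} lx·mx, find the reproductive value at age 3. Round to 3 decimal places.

lx·mx for x ≥ 3: 1.628, 1.7732, 0.9177, 0.2002 → sum = 4.5191
V_3 = 4.5191 / l_3 = 4.5191 / 0.814 = 5.55172… → 5.552

5.552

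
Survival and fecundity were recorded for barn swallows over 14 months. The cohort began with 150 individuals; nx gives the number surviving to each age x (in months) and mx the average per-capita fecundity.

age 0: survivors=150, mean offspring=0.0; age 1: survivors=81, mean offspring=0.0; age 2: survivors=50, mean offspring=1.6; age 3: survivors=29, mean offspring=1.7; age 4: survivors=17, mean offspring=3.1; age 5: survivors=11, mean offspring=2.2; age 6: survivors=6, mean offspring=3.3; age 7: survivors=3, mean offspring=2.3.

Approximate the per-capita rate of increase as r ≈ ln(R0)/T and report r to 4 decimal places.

lx = nx/n0 = nx/150: 1, 0.54, 0.33333…, 0.19333…, 0.11333…, 0.07333…, 0.04, 0.02
R0 = Σ lx·mx = 0 + 0 + 0.53333… + 0.32867… + 0.35133… + 0.16133… + 0.132 + 0.046 = 1.552667…
Σ x·lx·mx = 5.378667…; T = 5.378667…/1.552667… = 3.46415…
r ≈ ln(R0)/T = ln(1.552667…)/3.46415… = 0.127008… → 0.1270

0.1270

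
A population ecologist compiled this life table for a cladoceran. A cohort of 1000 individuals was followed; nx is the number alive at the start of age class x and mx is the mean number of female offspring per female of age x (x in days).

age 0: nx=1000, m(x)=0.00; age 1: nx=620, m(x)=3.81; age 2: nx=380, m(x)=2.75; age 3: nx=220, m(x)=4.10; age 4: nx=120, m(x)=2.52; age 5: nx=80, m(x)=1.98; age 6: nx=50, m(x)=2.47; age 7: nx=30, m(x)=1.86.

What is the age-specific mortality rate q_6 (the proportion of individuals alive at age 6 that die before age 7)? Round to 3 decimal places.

lx = nx/n0 = nx/1000: 1, 0.62, 0.38, 0.22, 0.12, 0.08, 0.05, 0.03
q_6 = (l_6 − l_7) / l_6 = (0.05 − 0.03) / 0.05
     = 0.02 / 0.05 = 0.4 → 0.400

0.400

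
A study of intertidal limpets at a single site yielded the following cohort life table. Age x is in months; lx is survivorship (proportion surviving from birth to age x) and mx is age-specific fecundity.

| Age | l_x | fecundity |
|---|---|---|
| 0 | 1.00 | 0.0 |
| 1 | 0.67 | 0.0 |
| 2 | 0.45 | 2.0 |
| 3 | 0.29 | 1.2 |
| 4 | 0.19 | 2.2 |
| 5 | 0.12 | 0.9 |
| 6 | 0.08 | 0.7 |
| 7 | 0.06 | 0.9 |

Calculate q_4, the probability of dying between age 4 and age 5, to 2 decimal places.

0.37

q_4 = (l_4 − l_5) / l_4 = (0.19 − 0.12) / 0.19
     = 0.07 / 0.19 = 0.368421… → 0.37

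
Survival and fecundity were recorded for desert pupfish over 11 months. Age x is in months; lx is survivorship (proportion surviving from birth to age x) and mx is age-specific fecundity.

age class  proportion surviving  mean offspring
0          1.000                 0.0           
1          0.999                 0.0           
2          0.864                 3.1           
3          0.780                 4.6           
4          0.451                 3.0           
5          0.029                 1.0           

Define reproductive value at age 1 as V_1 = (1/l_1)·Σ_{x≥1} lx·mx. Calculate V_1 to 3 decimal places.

7.656

lx·mx for x ≥ 1: 0, 2.6784, 3.588, 1.353, 0.029 → sum = 7.6484
V_1 = 7.6484 / l_1 = 7.6484 / 0.999 = 7.656056… → 7.656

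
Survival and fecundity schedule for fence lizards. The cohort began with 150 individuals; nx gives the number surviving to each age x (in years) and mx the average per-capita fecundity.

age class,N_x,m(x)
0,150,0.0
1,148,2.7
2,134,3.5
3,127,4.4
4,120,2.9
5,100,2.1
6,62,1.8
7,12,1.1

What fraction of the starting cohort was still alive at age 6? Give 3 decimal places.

0.413

l_6 = n_6/n_0 = 62/150 = 0.413333… → 0.413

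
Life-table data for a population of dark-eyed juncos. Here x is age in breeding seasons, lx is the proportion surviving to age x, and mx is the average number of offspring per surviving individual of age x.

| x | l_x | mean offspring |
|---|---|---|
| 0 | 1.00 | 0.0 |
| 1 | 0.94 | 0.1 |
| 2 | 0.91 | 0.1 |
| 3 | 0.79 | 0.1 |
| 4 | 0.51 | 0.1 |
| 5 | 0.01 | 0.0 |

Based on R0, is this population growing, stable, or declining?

R0 = Σ lx·mx = 0 + 0.094 + 0.091 + 0.079 + 0.051 + 0 = 0.315
R0 < 1, so the population is declining.

declining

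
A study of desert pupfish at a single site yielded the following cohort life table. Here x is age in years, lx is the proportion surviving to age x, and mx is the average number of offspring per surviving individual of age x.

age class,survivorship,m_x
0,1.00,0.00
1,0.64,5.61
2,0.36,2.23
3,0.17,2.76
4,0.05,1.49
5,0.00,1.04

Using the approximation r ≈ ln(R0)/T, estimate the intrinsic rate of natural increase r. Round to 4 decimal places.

R0 = Σ lx·mx = 0 + 3.5904 + 0.8028 + 0.4692 + 0.0745 + 0 = 4.9369
Σ x·lx·mx = 6.9016; T = 6.9016/4.9369 = 1.39796…
r ≈ ln(R0)/T = ln(4.9369)/1.39796… = 1.142189… → 1.1422

1.1422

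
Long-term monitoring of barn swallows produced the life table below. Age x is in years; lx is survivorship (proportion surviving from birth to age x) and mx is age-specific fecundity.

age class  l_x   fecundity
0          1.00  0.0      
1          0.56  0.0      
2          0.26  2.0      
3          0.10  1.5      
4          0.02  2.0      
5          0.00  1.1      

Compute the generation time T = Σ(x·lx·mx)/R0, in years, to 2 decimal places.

2.32

lx·mx: 0, 0, 0.52, 0.15, 0.04, 0 → R0 = 0.71
x·lx·mx: 0, 0, 1.04, 0.45, 0.16, 0 → Σ = 1.65
T = 1.65 / 0.71 = 2.323944… → 2.32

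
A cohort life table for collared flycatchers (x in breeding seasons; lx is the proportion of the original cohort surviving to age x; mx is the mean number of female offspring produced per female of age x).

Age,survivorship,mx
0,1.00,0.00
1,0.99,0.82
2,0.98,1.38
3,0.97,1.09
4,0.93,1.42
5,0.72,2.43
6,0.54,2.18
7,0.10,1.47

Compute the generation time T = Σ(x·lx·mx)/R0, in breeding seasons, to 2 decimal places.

3.78

lx·mx: 0, 0.8118, 1.3524, 1.0573, 1.3206, 1.7496, 1.1772, 0.147 → R0 = 7.6159
x·lx·mx: 0, 0.8118, 2.7048, 3.1719, 5.2824, 8.748, 7.0632, 1.029 → Σ = 28.8111
T = 28.8111 / 7.6159 = 3.78302… → 3.78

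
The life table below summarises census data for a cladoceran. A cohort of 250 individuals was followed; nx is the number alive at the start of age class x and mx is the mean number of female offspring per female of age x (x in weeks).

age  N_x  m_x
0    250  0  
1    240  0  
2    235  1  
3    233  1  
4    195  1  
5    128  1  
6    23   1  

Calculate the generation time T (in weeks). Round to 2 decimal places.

lx = nx/n0 = nx/250: 1, 0.96, 0.94, 0.932, 0.78, 0.512, 0.092
lx·mx: 0, 0, 0.94, 0.932, 0.78, 0.512, 0.092 → R0 = 3.256
x·lx·mx: 0, 0, 1.88, 2.796, 3.12, 2.56, 0.552 → Σ = 10.908
T = 10.908 / 3.256 = 3.350123… → 3.35

3.35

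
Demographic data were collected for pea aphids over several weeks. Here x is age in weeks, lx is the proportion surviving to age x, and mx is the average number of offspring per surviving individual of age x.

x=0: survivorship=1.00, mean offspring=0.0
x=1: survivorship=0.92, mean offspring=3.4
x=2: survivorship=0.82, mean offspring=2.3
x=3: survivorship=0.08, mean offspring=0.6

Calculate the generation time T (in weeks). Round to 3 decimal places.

1.392

lx·mx: 0, 3.128, 1.886, 0.048 → R0 = 5.062
x·lx·mx: 0, 3.128, 3.772, 0.144 → Σ = 7.044
T = 7.044 / 5.062 = 1.391545… → 1.392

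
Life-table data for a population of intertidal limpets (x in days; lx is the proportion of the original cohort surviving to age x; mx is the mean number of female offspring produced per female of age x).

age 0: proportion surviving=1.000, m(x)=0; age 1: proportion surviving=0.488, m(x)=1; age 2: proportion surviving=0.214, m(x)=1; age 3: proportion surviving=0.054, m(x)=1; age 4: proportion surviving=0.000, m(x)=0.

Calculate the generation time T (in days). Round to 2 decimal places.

lx·mx: 0, 0.488, 0.214, 0.054, 0 → R0 = 0.756
x·lx·mx: 0, 0.488, 0.428, 0.162, 0 → Σ = 1.078
T = 1.078 / 0.756 = 1.425926… → 1.43

1.43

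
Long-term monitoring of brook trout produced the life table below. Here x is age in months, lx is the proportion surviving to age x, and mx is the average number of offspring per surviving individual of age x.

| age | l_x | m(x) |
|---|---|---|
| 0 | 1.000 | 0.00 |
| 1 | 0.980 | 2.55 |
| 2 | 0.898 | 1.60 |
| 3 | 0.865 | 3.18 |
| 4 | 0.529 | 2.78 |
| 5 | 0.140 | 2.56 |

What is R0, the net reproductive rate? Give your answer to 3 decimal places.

8.516

lx·mx by age: 0, 2.499, 1.4368, 2.7507, 1.47062, 0.3584
R0 = Σ lx·mx = 8.51552 → 8.516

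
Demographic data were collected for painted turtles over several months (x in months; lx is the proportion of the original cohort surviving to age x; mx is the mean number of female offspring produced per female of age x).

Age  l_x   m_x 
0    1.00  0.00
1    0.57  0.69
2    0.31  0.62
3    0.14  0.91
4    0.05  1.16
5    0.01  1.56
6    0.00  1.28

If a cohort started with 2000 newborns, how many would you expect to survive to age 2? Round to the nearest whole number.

Expected survivors = N0 · l_2 = 2000 × 0.31 = 620 → 620

620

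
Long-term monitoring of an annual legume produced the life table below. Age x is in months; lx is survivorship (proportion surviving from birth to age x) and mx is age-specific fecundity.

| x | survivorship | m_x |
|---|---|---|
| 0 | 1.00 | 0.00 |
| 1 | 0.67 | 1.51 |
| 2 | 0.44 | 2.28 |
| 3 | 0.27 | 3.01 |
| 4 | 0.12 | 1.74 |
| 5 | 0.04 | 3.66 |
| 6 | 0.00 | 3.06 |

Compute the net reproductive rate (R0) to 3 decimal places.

lx·mx by age: 0, 1.0117, 1.0032, 0.8127, 0.2088, 0.1464, 0
R0 = Σ lx·mx = 3.1828 → 3.183

3.183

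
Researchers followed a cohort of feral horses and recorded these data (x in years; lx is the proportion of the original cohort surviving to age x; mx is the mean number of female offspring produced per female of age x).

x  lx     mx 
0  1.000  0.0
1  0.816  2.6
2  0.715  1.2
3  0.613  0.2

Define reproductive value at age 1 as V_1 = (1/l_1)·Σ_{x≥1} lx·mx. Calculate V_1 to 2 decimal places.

3.80

lx·mx for x ≥ 1: 2.1216, 0.858, 0.1226 → sum = 3.1022
V_1 = 3.1022 / l_1 = 3.1022 / 0.816 = 3.801716… → 3.80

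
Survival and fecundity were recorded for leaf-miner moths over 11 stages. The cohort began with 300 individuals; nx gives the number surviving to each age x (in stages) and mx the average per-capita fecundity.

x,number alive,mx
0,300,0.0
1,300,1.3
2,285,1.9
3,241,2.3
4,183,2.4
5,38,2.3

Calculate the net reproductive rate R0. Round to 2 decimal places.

lx = nx/n0 = nx/300: 1, 1, 0.95, 0.80333…, 0.61, 0.12667…
lx·mx by age: 0, 1.3, 1.805, 1.847667…, 1.464, 0.291333…
R0 = Σ lx·mx = 6.708… → 6.71

6.71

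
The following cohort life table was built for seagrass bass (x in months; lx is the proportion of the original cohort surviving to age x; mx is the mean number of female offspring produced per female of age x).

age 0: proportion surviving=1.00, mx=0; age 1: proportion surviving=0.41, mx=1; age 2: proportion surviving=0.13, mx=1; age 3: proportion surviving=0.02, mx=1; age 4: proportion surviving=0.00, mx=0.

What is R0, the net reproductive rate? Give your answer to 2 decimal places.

lx·mx by age: 0, 0.41, 0.13, 0.02, 0
R0 = Σ lx·mx = 0.56 → 0.56

0.56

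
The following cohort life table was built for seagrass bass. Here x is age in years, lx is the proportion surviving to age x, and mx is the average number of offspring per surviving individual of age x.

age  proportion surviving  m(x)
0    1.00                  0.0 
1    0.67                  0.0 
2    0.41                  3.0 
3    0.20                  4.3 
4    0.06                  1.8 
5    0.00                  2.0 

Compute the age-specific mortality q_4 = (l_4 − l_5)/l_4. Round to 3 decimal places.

q_4 = (l_4 − l_5) / l_4 = (0.06 − 0) / 0.06
     = 0.06 / 0.06 = 1 → 1.000

1.000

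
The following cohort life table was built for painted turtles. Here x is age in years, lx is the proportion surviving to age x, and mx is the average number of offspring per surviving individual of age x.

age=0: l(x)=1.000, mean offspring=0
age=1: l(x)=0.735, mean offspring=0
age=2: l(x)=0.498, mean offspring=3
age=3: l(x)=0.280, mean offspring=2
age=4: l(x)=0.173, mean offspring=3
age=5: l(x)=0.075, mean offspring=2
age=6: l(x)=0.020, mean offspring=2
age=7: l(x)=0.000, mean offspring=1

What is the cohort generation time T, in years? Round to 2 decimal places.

2.80

lx·mx: 0, 0, 1.494, 0.56, 0.519, 0.15, 0.04, 0 → R0 = 2.763
x·lx·mx: 0, 0, 2.988, 1.68, 2.076, 0.75, 0.24, 0 → Σ = 7.734
T = 7.734 / 2.763 = 2.799131… → 2.80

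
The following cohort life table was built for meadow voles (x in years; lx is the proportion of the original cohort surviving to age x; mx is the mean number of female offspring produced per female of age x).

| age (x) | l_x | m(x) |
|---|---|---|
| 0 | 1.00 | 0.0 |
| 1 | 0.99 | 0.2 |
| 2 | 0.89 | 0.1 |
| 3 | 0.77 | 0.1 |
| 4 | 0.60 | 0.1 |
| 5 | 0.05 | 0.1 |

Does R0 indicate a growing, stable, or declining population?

R0 = Σ lx·mx = 0 + 0.198 + 0.089 + 0.077 + 0.06 + 0.005 = 0.429
R0 < 1, so the population is declining.

declining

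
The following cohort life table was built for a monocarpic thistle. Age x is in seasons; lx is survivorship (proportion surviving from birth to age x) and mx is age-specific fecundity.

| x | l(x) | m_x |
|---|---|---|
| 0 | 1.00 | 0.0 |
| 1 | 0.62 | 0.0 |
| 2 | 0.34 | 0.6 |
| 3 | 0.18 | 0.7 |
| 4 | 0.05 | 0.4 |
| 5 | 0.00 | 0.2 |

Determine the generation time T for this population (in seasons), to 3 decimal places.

lx·mx: 0, 0, 0.204, 0.126, 0.02, 0 → R0 = 0.35
x·lx·mx: 0, 0, 0.408, 0.378, 0.08, 0 → Σ = 0.866
T = 0.866 / 0.35 = 2.474286… → 2.474

2.474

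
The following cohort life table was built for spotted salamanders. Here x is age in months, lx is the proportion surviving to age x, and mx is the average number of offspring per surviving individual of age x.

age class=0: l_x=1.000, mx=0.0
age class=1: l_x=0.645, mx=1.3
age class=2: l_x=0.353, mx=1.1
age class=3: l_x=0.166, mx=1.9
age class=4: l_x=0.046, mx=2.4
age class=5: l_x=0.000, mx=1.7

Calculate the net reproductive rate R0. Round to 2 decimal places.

lx·mx by age: 0, 0.8385, 0.3883, 0.3154, 0.1104, 0
R0 = Σ lx·mx = 1.6526 → 1.65

1.65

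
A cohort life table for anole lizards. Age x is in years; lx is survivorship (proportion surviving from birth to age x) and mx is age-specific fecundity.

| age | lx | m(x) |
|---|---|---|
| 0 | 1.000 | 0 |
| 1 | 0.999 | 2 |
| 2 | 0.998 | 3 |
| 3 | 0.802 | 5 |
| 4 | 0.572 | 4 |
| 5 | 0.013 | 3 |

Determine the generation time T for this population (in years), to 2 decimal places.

2.59

lx·mx: 0, 1.998, 2.994, 4.01, 2.288, 0.039 → R0 = 11.329
x·lx·mx: 0, 1.998, 5.988, 12.03, 9.152, 0.195 → Σ = 29.363
T = 29.363 / 11.329 = 2.591844… → 2.59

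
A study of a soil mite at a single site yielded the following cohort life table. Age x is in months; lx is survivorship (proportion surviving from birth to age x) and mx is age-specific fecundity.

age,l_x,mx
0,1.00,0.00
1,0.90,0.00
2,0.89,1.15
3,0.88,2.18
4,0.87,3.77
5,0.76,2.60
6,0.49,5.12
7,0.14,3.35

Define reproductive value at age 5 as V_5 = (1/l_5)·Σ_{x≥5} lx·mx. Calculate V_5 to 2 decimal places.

6.52

lx·mx for x ≥ 5: 1.976, 2.5088, 0.469 → sum = 4.9538
V_5 = 4.9538 / l_5 = 4.9538 / 0.76 = 6.518158… → 6.52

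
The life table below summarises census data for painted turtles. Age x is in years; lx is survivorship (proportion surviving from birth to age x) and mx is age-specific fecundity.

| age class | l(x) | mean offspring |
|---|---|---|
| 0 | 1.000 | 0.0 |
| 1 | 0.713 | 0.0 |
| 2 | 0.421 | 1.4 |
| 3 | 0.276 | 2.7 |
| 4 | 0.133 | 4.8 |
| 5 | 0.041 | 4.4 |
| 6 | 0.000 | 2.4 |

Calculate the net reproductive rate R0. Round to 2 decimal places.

2.15

lx·mx by age: 0, 0, 0.5894, 0.7452, 0.6384, 0.1804, 0
R0 = Σ lx·mx = 2.1534 → 2.15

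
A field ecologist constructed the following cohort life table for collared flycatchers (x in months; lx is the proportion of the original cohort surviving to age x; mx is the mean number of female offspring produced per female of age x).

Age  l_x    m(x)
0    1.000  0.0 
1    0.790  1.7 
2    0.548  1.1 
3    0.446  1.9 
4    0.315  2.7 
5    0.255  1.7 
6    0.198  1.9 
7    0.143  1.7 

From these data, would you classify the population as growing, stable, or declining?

growing

R0 = Σ lx·mx = 0 + 1.343 + 0.6028 + 0.8474 + 0.8505 + 0.4335 + 0.3762 + 0.2431 = 4.6965
R0 > 1, so the population is growing.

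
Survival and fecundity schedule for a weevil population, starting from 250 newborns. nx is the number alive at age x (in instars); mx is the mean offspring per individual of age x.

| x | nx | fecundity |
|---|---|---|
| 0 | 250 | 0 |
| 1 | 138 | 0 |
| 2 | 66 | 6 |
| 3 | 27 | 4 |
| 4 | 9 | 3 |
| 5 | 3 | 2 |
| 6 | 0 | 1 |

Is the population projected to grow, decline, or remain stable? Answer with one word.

growing

lx = nx/n0 = nx/250: 1, 0.552, 0.264, 0.108, 0.036, 0.012, 0
R0 = Σ lx·mx = 0 + 0 + 1.584 + 0.432 + 0.108 + 0.024 + 0 = 2.148
R0 > 1, so the population is growing.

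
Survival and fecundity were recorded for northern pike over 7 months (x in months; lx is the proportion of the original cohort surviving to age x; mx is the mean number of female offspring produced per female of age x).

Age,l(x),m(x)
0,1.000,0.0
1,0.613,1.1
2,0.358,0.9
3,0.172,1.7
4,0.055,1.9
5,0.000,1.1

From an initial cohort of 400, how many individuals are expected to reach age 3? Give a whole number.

69

Expected survivors = N0 · l_3 = 400 × 0.172 = 68.8 → 69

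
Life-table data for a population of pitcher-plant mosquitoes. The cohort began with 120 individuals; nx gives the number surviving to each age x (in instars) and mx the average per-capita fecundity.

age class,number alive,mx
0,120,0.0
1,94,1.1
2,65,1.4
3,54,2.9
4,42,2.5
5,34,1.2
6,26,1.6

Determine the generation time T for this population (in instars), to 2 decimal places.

3.03

lx = nx/n0 = nx/120: 1, 0.78333…, 0.54167…, 0.45, 0.35, 0.28333…, 0.21667…
lx·mx: 0, 0.861667…, 0.758333…, 1.305, 0.875, 0.34…, 0.346667… → R0 = 4.486667…
x·lx·mx: 0, 0.861667…, 1.516667…, 3.915, 3.5, 1.7…, 2.08… → Σ = 13.573333…
T = 13.573333… / 4.486667… = 3.02526… → 3.03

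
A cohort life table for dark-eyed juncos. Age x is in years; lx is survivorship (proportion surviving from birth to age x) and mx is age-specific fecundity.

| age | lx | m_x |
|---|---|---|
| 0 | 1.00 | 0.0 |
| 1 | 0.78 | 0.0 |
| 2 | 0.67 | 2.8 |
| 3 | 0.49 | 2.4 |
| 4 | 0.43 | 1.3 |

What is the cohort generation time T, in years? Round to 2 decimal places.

lx·mx: 0, 0, 1.876, 1.176, 0.559 → R0 = 3.611
x·lx·mx: 0, 0, 3.752, 3.528, 2.236 → Σ = 9.516
T = 9.516 / 3.611 = 2.635281… → 2.64

2.64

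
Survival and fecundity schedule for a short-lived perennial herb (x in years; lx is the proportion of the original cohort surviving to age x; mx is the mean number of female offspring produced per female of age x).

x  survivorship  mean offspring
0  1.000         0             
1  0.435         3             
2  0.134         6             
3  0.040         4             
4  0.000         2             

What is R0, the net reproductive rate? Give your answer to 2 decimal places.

lx·mx by age: 0, 1.305, 0.804, 0.16, 0
R0 = Σ lx·mx = 2.269 → 2.27

2.27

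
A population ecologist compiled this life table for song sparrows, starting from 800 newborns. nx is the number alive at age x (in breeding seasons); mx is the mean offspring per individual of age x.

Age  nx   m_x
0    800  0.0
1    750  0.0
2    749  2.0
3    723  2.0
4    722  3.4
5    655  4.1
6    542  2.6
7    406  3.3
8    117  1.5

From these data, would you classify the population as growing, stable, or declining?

growing

lx = nx/n0 = nx/800: 1, 0.9375, 0.93625, 0.90375, 0.9025, 0.81875, 0.6775, 0.5075, 0.14625
R0 = Σ lx·mx = 0 + 0 + 1.8725 + 1.8075 + 3.0685 + 3.356875 + 1.7615 + 1.67475 + 0.219375 = 13.761
R0 > 1, so the population is growing.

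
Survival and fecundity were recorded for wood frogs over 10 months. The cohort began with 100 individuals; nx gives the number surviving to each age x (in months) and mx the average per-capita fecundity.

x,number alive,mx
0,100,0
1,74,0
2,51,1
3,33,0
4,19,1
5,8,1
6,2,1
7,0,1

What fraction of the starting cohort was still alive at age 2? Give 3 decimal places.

0.510

l_2 = n_2/n_0 = 51/100 = 0.51 → 0.510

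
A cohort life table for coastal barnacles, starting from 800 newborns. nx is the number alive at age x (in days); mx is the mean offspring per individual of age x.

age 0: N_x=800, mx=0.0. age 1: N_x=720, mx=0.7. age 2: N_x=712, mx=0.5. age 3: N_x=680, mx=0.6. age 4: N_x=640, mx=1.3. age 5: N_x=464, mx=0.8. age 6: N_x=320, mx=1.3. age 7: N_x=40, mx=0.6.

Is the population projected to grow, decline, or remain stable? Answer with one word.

lx = nx/n0 = nx/800: 1, 0.9, 0.89, 0.85, 0.8, 0.58, 0.4, 0.05
R0 = Σ lx·mx = 0 + 0.63 + 0.445 + 0.51 + 1.04 + 0.464 + 0.52 + 0.03 = 3.639
R0 > 1, so the population is growing.

growing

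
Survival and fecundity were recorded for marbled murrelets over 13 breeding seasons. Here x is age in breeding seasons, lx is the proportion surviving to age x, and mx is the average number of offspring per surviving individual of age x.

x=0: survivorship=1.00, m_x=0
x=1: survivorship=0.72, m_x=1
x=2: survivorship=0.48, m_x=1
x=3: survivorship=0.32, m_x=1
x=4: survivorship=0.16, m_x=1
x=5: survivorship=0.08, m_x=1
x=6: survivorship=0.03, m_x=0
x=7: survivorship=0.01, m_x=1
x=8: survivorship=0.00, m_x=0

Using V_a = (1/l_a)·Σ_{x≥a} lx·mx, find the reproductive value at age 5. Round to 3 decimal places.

1.125

lx·mx for x ≥ 5: 0.08, 0, 0.01, 0 → sum = 0.09
V_5 = 0.09 / l_5 = 0.09 / 0.08 = 1.125 → 1.125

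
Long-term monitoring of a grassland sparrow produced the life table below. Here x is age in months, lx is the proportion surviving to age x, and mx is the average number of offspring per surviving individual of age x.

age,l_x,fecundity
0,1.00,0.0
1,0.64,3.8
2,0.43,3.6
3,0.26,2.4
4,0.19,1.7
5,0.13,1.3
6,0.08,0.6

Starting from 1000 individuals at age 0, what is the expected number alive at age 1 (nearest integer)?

Expected survivors = N0 · l_1 = 1000 × 0.64 = 640 → 640

640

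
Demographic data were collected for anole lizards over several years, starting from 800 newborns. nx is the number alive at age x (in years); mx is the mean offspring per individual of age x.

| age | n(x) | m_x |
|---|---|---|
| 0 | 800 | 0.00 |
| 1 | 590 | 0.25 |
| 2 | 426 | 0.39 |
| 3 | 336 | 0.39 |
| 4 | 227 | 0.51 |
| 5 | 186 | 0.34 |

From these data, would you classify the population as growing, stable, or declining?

lx = nx/n0 = nx/800: 1, 0.7375, 0.5325, 0.42, 0.28375, 0.2325
R0 = Σ lx·mx = 0 + 0.184375 + 0.207675 + 0.1638 + 0.144713… + 0.07905 = 0.779613…
R0 < 1, so the population is declining.

declining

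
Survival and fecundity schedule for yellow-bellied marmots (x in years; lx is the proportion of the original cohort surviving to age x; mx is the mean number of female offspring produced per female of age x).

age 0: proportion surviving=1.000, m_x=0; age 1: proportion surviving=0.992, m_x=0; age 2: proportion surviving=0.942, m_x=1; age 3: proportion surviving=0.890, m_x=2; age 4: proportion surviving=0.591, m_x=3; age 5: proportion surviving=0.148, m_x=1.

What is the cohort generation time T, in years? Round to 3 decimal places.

3.243

lx·mx: 0, 0, 0.942, 1.78, 1.773, 0.148 → R0 = 4.643
x·lx·mx: 0, 0, 1.884, 5.34, 7.092, 0.74 → Σ = 15.056
T = 15.056 / 4.643 = 3.242731… → 3.243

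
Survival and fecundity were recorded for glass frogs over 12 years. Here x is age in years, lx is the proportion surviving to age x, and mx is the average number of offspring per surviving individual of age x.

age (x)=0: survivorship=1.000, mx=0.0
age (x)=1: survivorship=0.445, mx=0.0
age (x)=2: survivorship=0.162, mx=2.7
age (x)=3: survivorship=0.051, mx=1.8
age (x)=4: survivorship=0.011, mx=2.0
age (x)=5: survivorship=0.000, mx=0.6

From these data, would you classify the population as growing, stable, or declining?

R0 = Σ lx·mx = 0 + 0 + 0.4374 + 0.0918 + 0.022 + 0 = 0.5512
R0 < 1, so the population is declining.

declining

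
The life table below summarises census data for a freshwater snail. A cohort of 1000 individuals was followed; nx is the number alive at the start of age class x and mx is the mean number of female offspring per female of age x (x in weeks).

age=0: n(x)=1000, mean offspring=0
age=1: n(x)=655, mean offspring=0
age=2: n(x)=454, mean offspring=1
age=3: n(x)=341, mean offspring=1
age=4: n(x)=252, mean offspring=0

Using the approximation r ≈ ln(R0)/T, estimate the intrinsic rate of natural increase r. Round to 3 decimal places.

-0.094

lx = nx/n0 = nx/1000: 1, 0.655, 0.454, 0.341, 0.252
R0 = Σ lx·mx = 0 + 0 + 0.454 + 0.341 + 0 = 0.795
Σ x·lx·mx = 1.931; T = 1.931/0.795 = 2.42893…
r ≈ ln(R0)/T = ln(0.795)/2.42893… = -0.09445… → -0.094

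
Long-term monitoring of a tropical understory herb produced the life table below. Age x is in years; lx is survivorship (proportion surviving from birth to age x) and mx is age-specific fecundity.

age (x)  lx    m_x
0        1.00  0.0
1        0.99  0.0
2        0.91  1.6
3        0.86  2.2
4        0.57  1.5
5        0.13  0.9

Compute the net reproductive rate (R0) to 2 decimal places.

4.32

lx·mx by age: 0, 0, 1.456, 1.892, 0.855, 0.117
R0 = Σ lx·mx = 4.32 → 4.32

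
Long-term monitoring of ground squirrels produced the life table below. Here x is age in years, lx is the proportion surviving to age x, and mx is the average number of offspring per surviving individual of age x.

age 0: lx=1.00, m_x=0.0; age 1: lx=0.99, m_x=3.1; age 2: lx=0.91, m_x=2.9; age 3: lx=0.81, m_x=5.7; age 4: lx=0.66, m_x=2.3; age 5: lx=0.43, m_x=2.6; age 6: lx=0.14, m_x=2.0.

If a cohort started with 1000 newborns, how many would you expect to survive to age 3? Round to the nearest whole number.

810

Expected survivors = N0 · l_3 = 1000 × 0.81 = 810 → 810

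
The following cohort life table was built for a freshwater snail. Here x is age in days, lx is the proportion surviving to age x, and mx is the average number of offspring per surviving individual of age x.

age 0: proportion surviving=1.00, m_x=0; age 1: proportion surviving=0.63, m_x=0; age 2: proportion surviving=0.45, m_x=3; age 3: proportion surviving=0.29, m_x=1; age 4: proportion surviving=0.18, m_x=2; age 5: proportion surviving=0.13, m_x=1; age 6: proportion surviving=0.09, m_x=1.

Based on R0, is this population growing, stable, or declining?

growing

R0 = Σ lx·mx = 0 + 0 + 1.35 + 0.29 + 0.36 + 0.13 + 0.09 = 2.22
R0 > 1, so the population is growing.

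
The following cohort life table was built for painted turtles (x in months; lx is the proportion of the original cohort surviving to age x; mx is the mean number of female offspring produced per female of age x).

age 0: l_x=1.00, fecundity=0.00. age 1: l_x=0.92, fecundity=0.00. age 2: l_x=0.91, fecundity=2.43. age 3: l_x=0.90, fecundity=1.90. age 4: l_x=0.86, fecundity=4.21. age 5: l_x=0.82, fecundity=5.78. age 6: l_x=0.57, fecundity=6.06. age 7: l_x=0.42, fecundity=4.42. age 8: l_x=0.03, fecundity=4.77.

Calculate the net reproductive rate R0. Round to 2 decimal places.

17.74

lx·mx by age: 0, 0, 2.2113, 1.71, 3.6206, 4.7396, 3.4542, 1.8564, 0.1431
R0 = Σ lx·mx = 17.7352 → 17.74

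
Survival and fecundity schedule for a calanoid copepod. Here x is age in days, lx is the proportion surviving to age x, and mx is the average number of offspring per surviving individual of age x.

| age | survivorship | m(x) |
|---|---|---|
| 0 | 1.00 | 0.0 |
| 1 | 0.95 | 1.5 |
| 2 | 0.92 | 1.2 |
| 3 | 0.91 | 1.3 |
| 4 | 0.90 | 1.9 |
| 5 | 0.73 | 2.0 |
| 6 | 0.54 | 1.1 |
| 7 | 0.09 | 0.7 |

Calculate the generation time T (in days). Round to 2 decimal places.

lx·mx: 0, 1.425, 1.104, 1.183, 1.71, 1.46, 0.594, 0.063 → R0 = 7.539
x·lx·mx: 0, 1.425, 2.208, 3.549, 6.84, 7.3, 3.564, 0.441 → Σ = 25.327
T = 25.327 / 7.539 = 3.359464… → 3.36

3.36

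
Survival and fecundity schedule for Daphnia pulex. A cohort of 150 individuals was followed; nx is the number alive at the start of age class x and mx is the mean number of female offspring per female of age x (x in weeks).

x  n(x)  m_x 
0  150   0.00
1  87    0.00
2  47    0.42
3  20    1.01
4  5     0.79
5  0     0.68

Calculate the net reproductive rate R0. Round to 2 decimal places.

lx = nx/n0 = nx/150: 1, 0.58, 0.31333…, 0.13333…, 0.03333…, 0
lx·mx by age: 0, 0, 0.1316…, 0.134667…, 0.026333…, 0
R0 = Σ lx·mx = 0.2926… → 0.29

0.29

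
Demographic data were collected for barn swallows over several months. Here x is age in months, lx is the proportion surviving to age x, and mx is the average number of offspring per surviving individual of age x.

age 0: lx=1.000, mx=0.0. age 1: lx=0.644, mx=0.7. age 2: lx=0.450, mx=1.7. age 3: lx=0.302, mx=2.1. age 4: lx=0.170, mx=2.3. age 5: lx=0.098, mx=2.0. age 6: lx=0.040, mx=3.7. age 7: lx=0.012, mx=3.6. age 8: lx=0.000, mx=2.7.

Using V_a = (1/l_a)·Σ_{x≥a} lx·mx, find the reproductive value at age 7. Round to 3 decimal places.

lx·mx for x ≥ 7: 0.0432, 0 → sum = 0.0432
V_7 = 0.0432 / l_7 = 0.0432 / 0.012 = 3.6 → 3.600

3.600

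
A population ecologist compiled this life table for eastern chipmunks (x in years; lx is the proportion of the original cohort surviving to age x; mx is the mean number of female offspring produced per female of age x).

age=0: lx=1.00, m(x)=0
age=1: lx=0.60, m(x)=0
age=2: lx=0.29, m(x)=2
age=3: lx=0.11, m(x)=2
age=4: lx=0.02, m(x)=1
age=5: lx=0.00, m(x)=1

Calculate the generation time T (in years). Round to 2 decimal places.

2.32

lx·mx: 0, 0, 0.58, 0.22, 0.02, 0 → R0 = 0.82
x·lx·mx: 0, 0, 1.16, 0.66, 0.08, 0 → Σ = 1.9
T = 1.9 / 0.82 = 2.317073… → 2.32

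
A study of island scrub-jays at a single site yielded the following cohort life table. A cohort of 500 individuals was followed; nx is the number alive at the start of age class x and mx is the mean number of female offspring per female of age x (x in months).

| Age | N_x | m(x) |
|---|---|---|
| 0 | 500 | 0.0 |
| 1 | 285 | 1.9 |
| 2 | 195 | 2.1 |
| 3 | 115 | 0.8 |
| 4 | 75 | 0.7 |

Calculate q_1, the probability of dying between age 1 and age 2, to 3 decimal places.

0.316

lx = nx/n0 = nx/500: 1, 0.57, 0.39, 0.23, 0.15
q_1 = (l_1 − l_2) / l_1 = (0.57 − 0.39) / 0.57
     = 0.18 / 0.57 = 0.315789… → 0.316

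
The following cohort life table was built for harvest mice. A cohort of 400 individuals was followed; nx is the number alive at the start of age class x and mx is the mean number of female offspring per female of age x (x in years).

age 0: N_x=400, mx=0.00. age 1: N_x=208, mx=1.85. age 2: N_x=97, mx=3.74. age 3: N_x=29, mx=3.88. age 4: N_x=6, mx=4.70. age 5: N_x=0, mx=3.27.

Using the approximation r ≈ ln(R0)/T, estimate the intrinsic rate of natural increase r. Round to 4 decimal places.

lx = nx/n0 = nx/400: 1, 0.52, 0.2425, 0.0725, 0.015, 0
R0 = Σ lx·mx = 0 + 0.962 + 0.90695… + 0.2813… + 0.0705 + 0 = 2.22075
Σ x·lx·mx = 3.9018; T = 3.9018/2.22075 = 1.75697…
r ≈ ln(R0)/T = ln(2.22075)/1.75697… = 0.454102… → 0.4541

0.4541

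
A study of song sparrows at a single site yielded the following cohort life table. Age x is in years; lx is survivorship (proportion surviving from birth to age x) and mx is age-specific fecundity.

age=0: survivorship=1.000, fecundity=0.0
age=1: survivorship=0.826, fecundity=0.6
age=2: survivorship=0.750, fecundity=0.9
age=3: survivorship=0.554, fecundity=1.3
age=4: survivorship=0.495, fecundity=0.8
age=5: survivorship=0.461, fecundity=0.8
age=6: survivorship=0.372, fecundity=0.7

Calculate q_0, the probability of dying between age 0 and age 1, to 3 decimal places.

0.174

q_0 = (l_0 − l_1) / l_0 = (1 − 0.826) / 1
     = 0.174 / 1 = 0.174 → 0.174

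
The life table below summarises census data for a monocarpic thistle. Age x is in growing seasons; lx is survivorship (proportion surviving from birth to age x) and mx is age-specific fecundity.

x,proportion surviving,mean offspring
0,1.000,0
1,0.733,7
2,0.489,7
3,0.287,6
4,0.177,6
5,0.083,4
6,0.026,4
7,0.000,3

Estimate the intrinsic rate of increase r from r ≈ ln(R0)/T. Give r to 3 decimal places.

R0 = Σ lx·mx = 0 + 5.131 + 3.423 + 1.722 + 1.062 + 0.332 + 0.104 + 0 = 11.774
Σ x·lx·mx = 23.675; T = 23.675/11.774 = 2.01079…
r ≈ ln(R0)/T = ln(11.774)/2.01079… = 1.22633… → 1.226

1.226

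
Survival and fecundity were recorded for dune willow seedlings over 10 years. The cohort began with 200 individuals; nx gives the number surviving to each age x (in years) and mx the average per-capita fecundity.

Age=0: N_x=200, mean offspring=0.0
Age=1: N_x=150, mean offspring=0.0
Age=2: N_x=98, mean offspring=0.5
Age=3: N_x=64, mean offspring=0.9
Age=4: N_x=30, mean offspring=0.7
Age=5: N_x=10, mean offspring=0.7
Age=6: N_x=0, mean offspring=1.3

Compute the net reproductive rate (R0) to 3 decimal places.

0.673

lx = nx/n0 = nx/200: 1, 0.75, 0.49, 0.32, 0.15, 0.05, 0
lx·mx by age: 0, 0, 0.245, 0.288, 0.105, 0.035, 0
R0 = Σ lx·mx = 0.673 → 0.673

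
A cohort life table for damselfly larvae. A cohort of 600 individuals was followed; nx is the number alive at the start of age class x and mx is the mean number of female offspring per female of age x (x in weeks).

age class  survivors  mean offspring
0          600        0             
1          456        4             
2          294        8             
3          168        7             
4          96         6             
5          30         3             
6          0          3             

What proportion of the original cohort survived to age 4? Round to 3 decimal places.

l_4 = n_4/n_0 = 96/600 = 0.16 → 0.160

0.160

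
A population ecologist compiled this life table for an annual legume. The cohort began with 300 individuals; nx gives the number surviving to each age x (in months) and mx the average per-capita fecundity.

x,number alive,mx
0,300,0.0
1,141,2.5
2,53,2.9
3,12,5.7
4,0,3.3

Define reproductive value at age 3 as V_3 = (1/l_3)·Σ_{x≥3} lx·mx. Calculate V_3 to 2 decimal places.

5.70

lx = nx/n0 = nx/300: 1, 0.47, 0.17667…, 0.04, 0
lx·mx for x ≥ 3: 0.228, 0 → sum = 0.228
V_3 = 0.228 / l_3 = 0.228 / 0.04 = 5.7 → 5.70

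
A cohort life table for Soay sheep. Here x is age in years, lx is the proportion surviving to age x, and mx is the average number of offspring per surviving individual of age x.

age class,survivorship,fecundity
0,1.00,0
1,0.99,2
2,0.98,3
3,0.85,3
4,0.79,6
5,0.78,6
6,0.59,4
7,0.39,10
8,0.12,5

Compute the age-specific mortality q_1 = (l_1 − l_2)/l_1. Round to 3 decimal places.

q_1 = (l_1 − l_2) / l_1 = (0.99 − 0.98) / 0.99
     = 0.01 / 0.99 = 0.010101… → 0.010

0.010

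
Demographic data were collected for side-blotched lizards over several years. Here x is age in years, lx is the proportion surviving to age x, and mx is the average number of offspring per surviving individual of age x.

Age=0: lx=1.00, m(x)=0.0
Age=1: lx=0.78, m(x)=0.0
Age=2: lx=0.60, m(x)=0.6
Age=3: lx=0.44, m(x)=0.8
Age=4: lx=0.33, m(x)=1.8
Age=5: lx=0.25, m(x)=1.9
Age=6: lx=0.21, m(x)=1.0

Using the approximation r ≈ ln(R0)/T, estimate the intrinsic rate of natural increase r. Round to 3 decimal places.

R0 = Σ lx·mx = 0 + 0 + 0.36 + 0.352 + 0.594 + 0.475 + 0.21 = 1.991
Σ x·lx·mx = 7.787; T = 7.787/1.991 = 3.9111…
r ≈ ln(R0)/T = ln(1.991)/3.9111… = 0.17607… → 0.176

0.176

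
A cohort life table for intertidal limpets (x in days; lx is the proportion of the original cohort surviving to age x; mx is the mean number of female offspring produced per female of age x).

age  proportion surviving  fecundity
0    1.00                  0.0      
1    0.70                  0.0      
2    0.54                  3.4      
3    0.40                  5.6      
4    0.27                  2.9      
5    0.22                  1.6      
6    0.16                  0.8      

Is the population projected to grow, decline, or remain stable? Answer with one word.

growing

R0 = Σ lx·mx = 0 + 0 + 1.836 + 2.24 + 0.783 + 0.352 + 0.128 = 5.339
R0 > 1, so the population is growing.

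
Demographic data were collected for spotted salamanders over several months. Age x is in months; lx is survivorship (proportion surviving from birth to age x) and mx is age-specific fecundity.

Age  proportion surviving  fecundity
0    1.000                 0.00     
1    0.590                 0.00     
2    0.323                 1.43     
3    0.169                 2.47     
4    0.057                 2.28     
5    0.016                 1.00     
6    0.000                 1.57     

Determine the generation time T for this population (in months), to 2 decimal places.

2.71

lx·mx: 0, 0, 0.46189, 0.41743, 0.12996, 0.016, 0 → R0 = 1.02528
x·lx·mx: 0, 0, 0.92378, 1.25229, 0.51984, 0.08, 0 → Σ = 2.77591
T = 2.77591 / 1.02528 = 2.707465… → 2.71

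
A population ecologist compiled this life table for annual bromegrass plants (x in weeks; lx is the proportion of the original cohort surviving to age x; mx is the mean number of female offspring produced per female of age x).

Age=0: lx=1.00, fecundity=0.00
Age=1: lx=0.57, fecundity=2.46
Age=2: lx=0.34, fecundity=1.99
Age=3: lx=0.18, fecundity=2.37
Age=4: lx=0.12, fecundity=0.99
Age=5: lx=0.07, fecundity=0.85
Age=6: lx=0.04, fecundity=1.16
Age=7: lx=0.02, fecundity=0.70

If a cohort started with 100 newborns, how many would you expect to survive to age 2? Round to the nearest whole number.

Expected survivors = N0 · l_2 = 100 × 0.34 = 34 → 34

34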